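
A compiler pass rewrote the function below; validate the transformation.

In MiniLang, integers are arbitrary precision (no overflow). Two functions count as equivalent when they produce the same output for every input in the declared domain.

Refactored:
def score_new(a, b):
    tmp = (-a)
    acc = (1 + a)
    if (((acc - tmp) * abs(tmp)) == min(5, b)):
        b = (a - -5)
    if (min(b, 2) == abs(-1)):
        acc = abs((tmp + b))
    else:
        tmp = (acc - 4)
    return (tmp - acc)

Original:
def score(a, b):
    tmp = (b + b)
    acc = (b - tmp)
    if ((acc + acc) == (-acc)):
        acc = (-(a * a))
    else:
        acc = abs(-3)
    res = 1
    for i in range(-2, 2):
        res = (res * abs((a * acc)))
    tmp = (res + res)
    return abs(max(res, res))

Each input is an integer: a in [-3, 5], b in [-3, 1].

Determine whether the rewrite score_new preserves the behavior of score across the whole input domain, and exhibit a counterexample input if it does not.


Try a=-3, b=-3.
score: tmp := -6 | acc := 3 | ((acc + acc) == (-acc)): false | acc := 3 | res := 1 | iter i=-2: | res := 9 | iter i=-1: | res := 81 | iter i=0: | res := 729 | iter i=1: | res := 6561 | tmp := 13122 | result 6561
score_new: tmp := 3 | acc := -2 | (((acc - tmp) * abs(tmp)) == min(5, b)): false | (min(b, 2) == abs(-1)): false | tmp := -6 | result -4
6561 against -4: the behavior changed.
verdict: not equivalent; witness: a=-3, b=-3


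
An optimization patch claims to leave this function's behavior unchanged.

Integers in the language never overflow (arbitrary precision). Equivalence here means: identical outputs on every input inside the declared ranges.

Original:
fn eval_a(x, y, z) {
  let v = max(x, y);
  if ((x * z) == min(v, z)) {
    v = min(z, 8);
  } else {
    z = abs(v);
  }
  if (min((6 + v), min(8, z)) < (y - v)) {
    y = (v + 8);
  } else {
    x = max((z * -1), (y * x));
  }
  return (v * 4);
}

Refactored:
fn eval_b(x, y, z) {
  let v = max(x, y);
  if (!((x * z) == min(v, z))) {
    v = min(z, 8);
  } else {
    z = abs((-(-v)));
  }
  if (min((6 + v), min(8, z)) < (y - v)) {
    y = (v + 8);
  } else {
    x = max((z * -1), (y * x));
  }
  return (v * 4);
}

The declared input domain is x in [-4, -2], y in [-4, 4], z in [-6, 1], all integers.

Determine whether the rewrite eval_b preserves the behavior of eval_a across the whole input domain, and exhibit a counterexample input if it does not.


Run the pair on x=-4, y=-4, z=-6.
eval_a: v := -4 | ((x * z) == min(v, z)): false | z := 4 | (min((6 + v), min(8, z)) < (y - v)): false | x := 16 | result -16
eval_b: v := -4 | (!((x * z) == min(v, z))): true | v := -6 | (min((6 + v), min(8, z)) < (y - v)): true | y := 2 | result -24
-16 against -24: the behavior changed.
verdict: not equivalent; witness: x=-4, y=-4, z=-6


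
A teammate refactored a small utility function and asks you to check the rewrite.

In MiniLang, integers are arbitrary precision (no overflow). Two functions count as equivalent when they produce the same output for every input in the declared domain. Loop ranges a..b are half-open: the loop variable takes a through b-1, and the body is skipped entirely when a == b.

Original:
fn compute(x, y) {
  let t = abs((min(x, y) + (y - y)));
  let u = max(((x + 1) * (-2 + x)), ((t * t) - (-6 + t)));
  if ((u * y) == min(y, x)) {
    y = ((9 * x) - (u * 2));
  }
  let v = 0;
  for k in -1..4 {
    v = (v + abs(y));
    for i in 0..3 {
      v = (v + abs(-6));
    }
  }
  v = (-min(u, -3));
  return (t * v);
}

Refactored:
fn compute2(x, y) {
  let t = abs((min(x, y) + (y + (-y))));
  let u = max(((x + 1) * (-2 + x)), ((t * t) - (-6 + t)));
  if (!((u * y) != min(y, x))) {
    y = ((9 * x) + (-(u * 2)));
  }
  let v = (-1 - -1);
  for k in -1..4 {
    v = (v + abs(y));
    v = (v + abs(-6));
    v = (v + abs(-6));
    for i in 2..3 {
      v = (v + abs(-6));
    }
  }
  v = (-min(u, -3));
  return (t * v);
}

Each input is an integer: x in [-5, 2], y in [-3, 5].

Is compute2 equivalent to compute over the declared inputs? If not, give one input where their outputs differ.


Side by side, the visible changes include: statement counts differ; and boolean connective usage differs; and constant usage differs; and loop structure differs; and min/max/abs usage differs; and comparison usage differs; and arithmetic usage differs.
As a probe, take x=1, y=-3: compute runs t = 3; u = 12; ((u * y) == min(y, x)) -> false; v = 0; [k=-1]; v = 3; [i=0]; v = 9; [i=1]; v = 15; [i=2]; v = 21; [k=0]; v = 24; [i=0]; v = 30; [i=1]; v = 36; [i=2]; v = 42; [k=1]; v = 45; [i=0]; v = 51; [i=1]; v = 57; [i=2]; v = 63; [k=2]; v = 66; [i=0]; v = 72; [i=1]; v = 78; [i=2]; v = 84; [k=3]; v = 87; [i=0]; v = 93; [i=1]; v = 99; [i=2]; v = 105; v = 3; return 9; compute2 runs t = 3; u = 12; (!((u * y) != min(y, x))) -> false; v = 0; [k=-1]; v = 3; v = 9; v = 15; [i=2]; v = 21; [k=0]; v = 24; v = 30; v = 36; [i=2]; v = 42; [k=1]; v = 45; v = 51; v = 57; [i=2]; v = 63; [k=2]; v = 66; v = 72; v = 78; [i=2]; v = 84; [k=3]; v = 87; v = 93; v = 99; [i=2]; v = 105; v = 3; return 9; both end at 9.
Checked all 72 inputs in the declared domain: the outputs agree on every one.
verdict: equivalent


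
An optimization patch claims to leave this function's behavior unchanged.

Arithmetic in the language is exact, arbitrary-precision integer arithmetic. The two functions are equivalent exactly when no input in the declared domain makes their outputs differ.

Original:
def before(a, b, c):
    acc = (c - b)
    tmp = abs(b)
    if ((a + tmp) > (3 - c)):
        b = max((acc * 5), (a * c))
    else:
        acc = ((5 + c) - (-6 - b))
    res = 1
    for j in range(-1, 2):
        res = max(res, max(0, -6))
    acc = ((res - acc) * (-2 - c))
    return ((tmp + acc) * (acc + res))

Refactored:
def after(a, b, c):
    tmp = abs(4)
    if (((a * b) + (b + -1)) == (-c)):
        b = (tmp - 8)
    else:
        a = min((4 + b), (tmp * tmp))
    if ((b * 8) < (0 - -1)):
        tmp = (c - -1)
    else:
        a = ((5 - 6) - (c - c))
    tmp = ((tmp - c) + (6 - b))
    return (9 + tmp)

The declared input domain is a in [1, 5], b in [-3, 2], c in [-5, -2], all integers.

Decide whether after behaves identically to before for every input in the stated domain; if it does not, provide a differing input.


Not equivalent: a=1, b=-3, c=-5 separates them (15 vs 19).
before: acc=-2, then tmp=3, then ((a + tmp) > (3 - c)) is false, then acc=3, then res=1, then (j=-1), then res=1, then (j=0), then res=1, then (j=1), then res=1, then acc=-6, then returns 15
after: tmp=4, then (((a * b) + (b + -1)) == (-c)) is false, then a=1, then ((b * 8) < (0 - -1)) is true, then tmp=-4, then tmp=10, then returns 19
verdict: not equivalent; witness: a=1, b=-3, c=-5


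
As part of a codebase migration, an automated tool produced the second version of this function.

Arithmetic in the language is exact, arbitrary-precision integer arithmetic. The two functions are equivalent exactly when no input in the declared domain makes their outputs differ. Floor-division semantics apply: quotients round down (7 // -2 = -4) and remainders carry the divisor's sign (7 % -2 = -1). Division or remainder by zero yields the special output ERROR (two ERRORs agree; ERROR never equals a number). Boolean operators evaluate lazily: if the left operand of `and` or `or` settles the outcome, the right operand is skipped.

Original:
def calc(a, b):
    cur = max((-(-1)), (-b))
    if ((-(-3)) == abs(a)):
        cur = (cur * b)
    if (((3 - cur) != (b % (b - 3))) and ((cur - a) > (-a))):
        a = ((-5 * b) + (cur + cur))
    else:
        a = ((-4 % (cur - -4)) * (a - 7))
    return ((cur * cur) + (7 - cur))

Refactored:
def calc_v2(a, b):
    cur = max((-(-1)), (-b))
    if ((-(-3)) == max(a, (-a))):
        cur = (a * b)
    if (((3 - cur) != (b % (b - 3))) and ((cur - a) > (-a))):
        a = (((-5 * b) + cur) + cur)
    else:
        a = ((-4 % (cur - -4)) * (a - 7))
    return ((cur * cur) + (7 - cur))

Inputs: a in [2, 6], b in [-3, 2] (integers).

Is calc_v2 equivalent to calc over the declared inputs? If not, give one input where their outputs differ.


Run the pair on a=3, b=-2.
calc: cur = 2; ((-(-3)) == abs(a)) -> true; cur = -4; (((3 - cur) != (b % (b - 3))) and ((cur - a) > (-a))) -> false; division by zero -> ERROR
calc_v2: cur = 2; ((-(-3)) == max(a, (-a))) -> true; cur = -6; (((3 - cur) != (b % (b - 3))) and ((cur - a) > (-a))) -> false; a = 0; return 49
ERROR vs 49 — the two versions disagree here.
verdict: not equivalent; witness: a=3, b=-2


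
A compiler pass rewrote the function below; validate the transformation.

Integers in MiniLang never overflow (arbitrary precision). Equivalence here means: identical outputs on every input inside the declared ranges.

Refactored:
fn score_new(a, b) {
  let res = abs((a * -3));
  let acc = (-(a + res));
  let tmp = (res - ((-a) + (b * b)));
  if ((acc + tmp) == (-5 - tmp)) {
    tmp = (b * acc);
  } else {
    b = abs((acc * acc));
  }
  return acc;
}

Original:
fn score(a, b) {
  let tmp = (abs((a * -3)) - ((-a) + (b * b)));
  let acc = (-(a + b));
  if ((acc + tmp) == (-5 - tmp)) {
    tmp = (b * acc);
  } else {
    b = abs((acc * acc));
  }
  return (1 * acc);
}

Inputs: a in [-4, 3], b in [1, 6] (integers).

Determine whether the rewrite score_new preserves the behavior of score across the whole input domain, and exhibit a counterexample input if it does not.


These are not equivalent — on a=-4, b=1 the outputs split (3 vs -8).
score: tmp := 7 | acc := 3 | ((acc + tmp) == (-5 - tmp)): false | b := 9 | result 3
score_new: res := 12 | acc := -8 | tmp := 7 | ((acc + tmp) == (-5 - tmp)): false | b := 64 | result -8
verdict: not equivalent; witness: a=-4, b=1


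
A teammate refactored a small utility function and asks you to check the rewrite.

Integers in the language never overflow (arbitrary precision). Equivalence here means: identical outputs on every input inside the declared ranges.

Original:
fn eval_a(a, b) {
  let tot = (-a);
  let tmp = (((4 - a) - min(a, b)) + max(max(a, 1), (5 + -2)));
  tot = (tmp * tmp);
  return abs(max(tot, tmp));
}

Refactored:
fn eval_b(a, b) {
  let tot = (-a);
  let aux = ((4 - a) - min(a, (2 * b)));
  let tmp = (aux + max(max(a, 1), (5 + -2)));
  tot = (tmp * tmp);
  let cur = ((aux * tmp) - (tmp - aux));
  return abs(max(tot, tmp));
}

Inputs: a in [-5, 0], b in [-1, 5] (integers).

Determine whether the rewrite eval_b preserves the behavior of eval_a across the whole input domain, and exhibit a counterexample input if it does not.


These are not equivalent — on a=-1, b=-1 the outputs split (81 vs 100).
eval_a: tot := 1 | tmp := 9 | tot := 81 | result 81
eval_b: tot := 1 | aux := 7 | tmp := 10 | tot := 100 | cur := 67 | result 100
verdict: not equivalent; witness: a=-1, b=-1


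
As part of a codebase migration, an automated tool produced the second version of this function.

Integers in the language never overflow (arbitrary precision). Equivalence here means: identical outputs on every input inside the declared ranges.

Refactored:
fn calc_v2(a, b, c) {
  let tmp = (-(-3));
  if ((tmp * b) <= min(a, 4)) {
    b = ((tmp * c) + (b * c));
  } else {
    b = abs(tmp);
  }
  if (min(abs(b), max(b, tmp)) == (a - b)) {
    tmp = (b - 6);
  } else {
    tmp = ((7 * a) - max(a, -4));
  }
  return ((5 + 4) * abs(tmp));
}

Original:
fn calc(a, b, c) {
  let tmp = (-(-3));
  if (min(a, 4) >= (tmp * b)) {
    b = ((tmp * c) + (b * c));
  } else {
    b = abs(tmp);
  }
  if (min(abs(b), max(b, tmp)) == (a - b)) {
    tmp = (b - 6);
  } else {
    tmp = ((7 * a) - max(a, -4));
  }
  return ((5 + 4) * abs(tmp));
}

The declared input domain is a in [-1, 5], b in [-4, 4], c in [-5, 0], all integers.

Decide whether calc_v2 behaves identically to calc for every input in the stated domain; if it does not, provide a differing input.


Side by side, the visible changes include: comparison usage differs.
One worked example (a=-1, b=0, c=-4) — calc: tmp becomes 3; next (min(a, 4) >= (tmp * b)) evaluates to false; next b becomes 3; next (min(abs(b), max(b, tmp)) == (a - b)) evaluates to false; next tmp becomes -6; next final value 54; calc_v2: tmp becomes 3; next ((tmp * b) <= min(a, 4)) evaluates to false; next b becomes 3; next (min(abs(b), max(b, tmp)) == (a - b)) evaluates to false; next tmp becomes -6; next final value 54; agreement on 54.
An exhaustive pass over the 378 declared inputs shows identical outputs.
verdict: equivalent


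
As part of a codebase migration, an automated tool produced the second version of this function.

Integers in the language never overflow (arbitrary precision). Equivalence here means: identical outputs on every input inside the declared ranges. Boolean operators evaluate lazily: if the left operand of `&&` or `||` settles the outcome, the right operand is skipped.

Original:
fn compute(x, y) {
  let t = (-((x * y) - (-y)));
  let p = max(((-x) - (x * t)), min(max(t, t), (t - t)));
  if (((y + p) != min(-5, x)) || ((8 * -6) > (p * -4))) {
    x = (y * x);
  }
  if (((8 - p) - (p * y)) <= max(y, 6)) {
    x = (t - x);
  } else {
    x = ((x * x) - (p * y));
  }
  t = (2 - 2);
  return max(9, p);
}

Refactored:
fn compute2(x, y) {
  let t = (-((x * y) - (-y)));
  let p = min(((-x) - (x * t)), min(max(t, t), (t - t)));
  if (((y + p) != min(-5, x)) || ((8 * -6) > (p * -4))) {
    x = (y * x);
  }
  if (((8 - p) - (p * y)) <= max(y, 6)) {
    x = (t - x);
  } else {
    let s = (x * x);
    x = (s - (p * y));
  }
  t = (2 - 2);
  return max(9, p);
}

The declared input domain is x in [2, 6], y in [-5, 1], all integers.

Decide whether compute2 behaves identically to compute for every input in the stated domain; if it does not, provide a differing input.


Consider the input x=4, y=1.
compute: t=-5, then p=16, then (((y + p) != min(-5, x)) || ((8 * -6) > (p * -4))) is true, then x=4, then (((8 - p) - (p * y)) <= max(y, 6)) is true, then x=-9, then t=0, then returns 16
compute2: t=-5, then p=-5, then (((y + p) != min(-5, x)) || ((8 * -6) > (p * -4))) is true, then x=4, then (((8 - p) - (p * y)) <= max(y, 6)) is false, then s=16, then x=21, then t=0, then returns 9
16 against 9: the behavior changed.
verdict: not equivalent; witness: x=4, y=1


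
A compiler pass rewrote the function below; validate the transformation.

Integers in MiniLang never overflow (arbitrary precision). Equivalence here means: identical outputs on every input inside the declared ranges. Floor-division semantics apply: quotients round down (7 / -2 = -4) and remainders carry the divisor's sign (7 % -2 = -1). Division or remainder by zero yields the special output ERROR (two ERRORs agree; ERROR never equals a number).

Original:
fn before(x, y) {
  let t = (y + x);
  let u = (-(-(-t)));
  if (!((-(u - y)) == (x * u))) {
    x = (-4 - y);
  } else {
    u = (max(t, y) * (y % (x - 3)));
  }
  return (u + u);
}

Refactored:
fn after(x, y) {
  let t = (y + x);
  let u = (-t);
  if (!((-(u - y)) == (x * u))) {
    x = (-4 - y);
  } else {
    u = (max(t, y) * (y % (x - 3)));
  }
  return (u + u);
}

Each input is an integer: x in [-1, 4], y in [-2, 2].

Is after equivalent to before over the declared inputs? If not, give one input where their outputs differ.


The two versions differ — the changes include same computation, different form.
As a probe, take x=4, y=-1: before runs t = 3; u = -3; (!((-(u - y)) == (x * u))) -> true; x = -3; return -6; after runs t = 3; u = -3; (!((-(u - y)) == (x * u))) -> true; x = -3; return -6; both end at -6.
Across all 30 domain points the two functions coincide.
verdict: equivalent


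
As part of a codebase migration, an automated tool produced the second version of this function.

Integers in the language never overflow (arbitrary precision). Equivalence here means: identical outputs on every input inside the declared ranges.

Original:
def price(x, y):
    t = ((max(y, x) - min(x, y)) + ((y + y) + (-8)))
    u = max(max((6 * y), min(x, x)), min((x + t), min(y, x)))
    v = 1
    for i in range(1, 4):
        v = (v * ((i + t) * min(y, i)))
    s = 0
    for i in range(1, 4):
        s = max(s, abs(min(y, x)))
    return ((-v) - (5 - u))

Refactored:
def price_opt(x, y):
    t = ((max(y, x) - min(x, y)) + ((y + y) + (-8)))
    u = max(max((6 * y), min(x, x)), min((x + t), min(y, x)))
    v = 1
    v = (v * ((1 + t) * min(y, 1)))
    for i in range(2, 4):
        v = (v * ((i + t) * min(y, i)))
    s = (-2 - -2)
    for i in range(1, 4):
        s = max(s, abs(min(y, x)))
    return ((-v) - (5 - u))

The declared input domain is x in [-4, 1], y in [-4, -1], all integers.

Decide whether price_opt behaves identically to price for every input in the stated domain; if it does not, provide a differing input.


Behavior is preserved: although statement counts differ; constant usage differs; loop structure differs; min/max/abs usage differs; arithmetic usage differs, the outputs never diverge.
As a probe, take x=-2, y=-1: price runs t := -9 | u := -2 | v := 1 | iter i=1: | v := 8 | iter i=2: | v := 56 | iter i=3: | v := 336 | s := 0 | iter i=1: | s := 2 | iter i=2: | s := 2 | iter i=3: | s := 2 | result -343; price_opt runs t := -9 | u := -2 | v := 1 | v := 8 | iter i=2: | v := 56 | iter i=3: | v := 336 | s := 0 | iter i=1: | s := 2 | iter i=2: | s := 2 | iter i=3: | s := 2 | result -343; both end at -343.
An exhaustive pass over the 24 declared inputs shows identical outputs.
verdict: equivalent


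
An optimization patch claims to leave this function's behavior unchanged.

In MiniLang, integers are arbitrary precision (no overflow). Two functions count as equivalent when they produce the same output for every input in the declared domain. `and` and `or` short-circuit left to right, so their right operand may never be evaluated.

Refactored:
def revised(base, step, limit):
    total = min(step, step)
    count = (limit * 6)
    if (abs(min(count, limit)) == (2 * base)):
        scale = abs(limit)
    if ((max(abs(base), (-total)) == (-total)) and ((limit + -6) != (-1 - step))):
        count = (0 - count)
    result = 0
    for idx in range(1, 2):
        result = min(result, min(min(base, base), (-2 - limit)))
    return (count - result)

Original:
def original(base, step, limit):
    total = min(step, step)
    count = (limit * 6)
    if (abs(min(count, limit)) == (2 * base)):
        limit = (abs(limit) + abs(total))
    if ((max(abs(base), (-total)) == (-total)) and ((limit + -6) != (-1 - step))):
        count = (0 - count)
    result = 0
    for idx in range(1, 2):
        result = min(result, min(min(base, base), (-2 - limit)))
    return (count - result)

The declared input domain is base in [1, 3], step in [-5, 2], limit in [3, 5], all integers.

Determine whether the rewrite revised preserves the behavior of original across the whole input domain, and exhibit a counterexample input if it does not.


These are not equivalent — on base=2, step=-5, limit=4 the outputs split (-13 vs -18).
original: total := -5 | count := 24 | (abs(min(count, limit)) == (2 * base)): true | limit := 9 | ((max(abs(base), (-total)) == (-total)) and ((limit + -6) != (-1 - step))): true | count := -24 | result := 0 | iter idx=1: | result := -11 | result -13
revised: total := -5 | count := 24 | (abs(min(count, limit)) == (2 * base)): true | scale := 4 | ((max(abs(base), (-total)) == (-total)) and ((limit + -6) != (-1 - step))): true | count := -24 | result := 0 | iter idx=1: | result := -6 | result -18
verdict: not equivalent; witness: base=2, step=-5, limit=4


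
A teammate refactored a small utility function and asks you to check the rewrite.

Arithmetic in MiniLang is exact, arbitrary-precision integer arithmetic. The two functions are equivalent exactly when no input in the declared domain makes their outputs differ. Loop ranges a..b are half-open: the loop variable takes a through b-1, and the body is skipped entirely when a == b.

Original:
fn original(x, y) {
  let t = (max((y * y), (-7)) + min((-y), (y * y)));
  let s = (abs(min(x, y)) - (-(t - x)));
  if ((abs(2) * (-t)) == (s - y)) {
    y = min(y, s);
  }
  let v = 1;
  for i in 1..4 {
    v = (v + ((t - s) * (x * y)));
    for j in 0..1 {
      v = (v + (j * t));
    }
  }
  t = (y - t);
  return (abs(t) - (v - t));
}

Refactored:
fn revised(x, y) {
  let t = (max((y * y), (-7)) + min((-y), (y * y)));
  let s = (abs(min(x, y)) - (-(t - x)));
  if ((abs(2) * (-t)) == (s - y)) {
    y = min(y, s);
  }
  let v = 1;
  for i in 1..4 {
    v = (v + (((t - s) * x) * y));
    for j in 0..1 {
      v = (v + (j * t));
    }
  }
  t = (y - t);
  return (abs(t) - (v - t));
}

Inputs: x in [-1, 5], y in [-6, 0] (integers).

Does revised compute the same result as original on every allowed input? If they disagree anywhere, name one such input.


The two are interchangeable: same computation, different form, and every declared input agrees.
One worked example (x=2, y=-6) — original: t = 42; s = 46; ((abs(2) * (-t)) == (s - y)) -> false; v = 1; [i=1]; v = 49; [j=0]; v = 49; [i=2]; v = 97; [j=0]; v = 97; [i=3]; v = 145; [j=0]; v = 145; t = -48; return -145; revised: t = 42; s = 46; ((abs(2) * (-t)) == (s - y)) -> false; v = 1; [i=1]; v = 49; [j=0]; v = 49; [i=2]; v = 97; [j=0]; v = 97; [i=3]; v = 145; [j=0]; v = 145; t = -48; return -145; agreement on -145.
Every one of the 49 inputs gives matching results.
verdict: equivalent


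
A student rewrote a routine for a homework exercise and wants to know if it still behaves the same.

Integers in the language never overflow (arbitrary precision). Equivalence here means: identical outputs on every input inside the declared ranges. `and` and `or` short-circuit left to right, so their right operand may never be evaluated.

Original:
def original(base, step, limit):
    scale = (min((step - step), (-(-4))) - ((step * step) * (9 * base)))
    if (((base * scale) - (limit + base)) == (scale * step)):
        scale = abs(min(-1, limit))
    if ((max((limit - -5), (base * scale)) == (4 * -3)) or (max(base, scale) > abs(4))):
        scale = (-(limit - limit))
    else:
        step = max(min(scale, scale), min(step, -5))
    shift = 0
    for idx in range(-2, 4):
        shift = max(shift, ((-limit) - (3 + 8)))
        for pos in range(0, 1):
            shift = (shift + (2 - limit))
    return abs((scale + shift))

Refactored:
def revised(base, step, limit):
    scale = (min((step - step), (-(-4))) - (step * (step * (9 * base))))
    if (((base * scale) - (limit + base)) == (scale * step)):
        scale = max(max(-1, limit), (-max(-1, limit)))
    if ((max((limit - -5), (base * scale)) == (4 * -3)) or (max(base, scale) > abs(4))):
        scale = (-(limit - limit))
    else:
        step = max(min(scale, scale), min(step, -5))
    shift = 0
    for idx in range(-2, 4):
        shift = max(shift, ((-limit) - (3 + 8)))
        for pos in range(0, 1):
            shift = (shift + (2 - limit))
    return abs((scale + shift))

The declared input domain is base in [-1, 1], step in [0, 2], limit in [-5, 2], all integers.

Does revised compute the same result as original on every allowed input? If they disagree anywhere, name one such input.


Input base=0, step=0, limit=0: 13 from original versus 12 from revised.
verdict: not equivalent; witness: base=0, step=0, limit=0


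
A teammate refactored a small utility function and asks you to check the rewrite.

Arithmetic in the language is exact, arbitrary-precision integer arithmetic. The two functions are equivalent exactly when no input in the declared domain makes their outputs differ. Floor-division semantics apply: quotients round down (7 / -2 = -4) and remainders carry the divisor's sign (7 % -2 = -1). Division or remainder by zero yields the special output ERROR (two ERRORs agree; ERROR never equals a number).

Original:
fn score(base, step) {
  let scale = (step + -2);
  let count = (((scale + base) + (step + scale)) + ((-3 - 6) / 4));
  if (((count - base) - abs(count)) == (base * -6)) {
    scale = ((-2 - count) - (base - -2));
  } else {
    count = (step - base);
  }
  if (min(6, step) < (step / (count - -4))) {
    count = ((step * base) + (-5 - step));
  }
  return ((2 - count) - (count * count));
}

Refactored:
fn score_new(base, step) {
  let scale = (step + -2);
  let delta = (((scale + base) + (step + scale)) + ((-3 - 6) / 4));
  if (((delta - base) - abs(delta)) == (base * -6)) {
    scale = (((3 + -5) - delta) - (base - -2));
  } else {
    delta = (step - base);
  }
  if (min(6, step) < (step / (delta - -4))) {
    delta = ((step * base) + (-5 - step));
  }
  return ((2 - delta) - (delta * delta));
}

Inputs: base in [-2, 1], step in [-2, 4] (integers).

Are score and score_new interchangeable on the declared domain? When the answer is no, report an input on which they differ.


This is a faithful refactor — local variable names differ; also constant usage differs; also arithmetic usage differs, but the computed results match everywhere.
As a probe, take base=1, step=-1: score runs scale=-3, then count=-9, then (((count - base) - abs(count)) == (base * -6)) is false, then count=-2, then (min(6, step) < (step / (count - -4))) is false, then returns 0; score_new runs scale=-3, then delta=-9, then (((delta - base) - abs(delta)) == (base * -6)) is false, then delta=-2, then (min(6, step) < (step / (delta - -4))) is false, then returns 0; both end at 0.
Across all 28 domain points the two functions coincide.
verdict: equivalent


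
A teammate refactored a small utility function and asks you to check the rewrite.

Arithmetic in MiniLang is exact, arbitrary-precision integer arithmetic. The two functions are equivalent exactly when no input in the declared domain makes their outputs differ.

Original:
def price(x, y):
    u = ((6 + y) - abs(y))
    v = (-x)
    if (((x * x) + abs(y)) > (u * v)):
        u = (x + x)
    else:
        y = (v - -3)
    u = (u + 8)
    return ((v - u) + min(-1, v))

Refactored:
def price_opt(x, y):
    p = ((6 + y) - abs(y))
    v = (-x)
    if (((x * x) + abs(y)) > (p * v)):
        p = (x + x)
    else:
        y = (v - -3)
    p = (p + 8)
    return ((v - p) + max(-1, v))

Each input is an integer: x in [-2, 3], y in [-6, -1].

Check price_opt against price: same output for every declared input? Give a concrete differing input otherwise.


There is a counterexample at x=-2, y=-6: -3 on one side, 0 on the other.
price: u := -6 | v := 2 | (((x * x) + abs(y)) > (u * v)): true | u := -4 | u := 4 | result -3
price_opt: p := -6 | v := 2 | (((x * x) + abs(y)) > (p * v)): true | p := -4 | p := 4 | result 0
verdict: not equivalent; witness: x=-2, y=-6


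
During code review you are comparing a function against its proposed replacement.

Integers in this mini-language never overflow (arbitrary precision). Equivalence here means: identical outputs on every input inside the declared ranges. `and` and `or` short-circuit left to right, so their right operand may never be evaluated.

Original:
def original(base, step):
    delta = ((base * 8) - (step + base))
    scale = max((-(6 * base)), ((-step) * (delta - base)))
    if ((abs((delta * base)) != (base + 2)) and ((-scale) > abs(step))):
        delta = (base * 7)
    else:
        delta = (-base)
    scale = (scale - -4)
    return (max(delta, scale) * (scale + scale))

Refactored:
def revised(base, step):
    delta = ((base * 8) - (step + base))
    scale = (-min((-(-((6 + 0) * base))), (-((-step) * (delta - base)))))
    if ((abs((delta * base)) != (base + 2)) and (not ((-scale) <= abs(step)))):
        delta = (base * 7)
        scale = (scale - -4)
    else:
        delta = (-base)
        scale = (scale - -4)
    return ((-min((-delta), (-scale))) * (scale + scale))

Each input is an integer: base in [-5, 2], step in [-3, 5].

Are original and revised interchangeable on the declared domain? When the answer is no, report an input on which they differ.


This is a faithful refactor — constant usage differs, and min/max/abs usage differs, and statement counts differ, and boolean connective usage differs, and arithmetic usage differs, and comparison usage differs, but the computed results match everywhere.
Tracing base=0, step=5: original: delta = -5; scale = 25; ((abs((delta * base)) != (base + 2)) and ((-scale) > abs(step))) -> false; delta = 0; scale = 29; return 1682 | revised: delta = -5; scale = 25; ((abs((delta * base)) != (base + 2)) and (not ((-scale) <= abs(step)))) -> false; delta = 0; scale = 29; return 1682 — matching result 1682.
Every one of the 72 inputs gives matching results.
verdict: equivalent


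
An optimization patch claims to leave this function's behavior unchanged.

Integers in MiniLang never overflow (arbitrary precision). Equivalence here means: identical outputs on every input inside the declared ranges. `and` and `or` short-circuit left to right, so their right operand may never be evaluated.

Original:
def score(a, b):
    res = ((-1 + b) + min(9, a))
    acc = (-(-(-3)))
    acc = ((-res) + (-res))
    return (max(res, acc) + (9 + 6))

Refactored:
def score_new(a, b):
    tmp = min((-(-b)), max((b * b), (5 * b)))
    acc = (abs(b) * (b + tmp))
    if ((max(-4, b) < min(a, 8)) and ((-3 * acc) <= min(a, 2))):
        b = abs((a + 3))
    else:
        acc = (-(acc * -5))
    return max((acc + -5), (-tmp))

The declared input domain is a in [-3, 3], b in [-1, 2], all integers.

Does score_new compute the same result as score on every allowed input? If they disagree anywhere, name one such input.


These are not equivalent — on a=-3, b=-1 the outputs split (25 vs 1).
score: res becomes -5; next acc becomes -3; next acc becomes 10; next final value 25
score_new: tmp becomes -1; next acc becomes -2; next ((max(-4, b) < min(a, 8)) and ((-3 * acc) <= min(a, 2))) evaluates to false; next acc becomes -10; next final value 1
verdict: not equivalent; witness: a=-3, b=-1


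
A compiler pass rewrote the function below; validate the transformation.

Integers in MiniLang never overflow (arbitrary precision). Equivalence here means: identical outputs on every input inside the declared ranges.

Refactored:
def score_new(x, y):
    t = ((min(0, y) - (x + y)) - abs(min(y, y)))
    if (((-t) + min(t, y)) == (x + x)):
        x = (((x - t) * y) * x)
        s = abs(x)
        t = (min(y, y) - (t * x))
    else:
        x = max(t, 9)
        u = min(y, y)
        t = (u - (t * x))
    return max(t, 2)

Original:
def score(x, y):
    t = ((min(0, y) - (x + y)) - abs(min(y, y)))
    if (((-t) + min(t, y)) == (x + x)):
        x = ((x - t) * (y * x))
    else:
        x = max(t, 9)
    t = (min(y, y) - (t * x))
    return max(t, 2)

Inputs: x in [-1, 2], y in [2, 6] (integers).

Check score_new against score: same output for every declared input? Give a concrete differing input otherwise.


Comparing the listings, the differences include: min/max/abs usage differs, and local variable names differ, and arithmetic usage differs, and statement counts differ.
Spot check at x=-1, y=2 — score: t = -3; (((-t) + min(t, y)) == (x + x)) -> false; x = 9; t = 29; return 29. score_new: t = -3; (((-t) + min(t, y)) == (x + x)) -> false; x = 9; u = 2; t = 29; return 29. Both give 29.
Across all 20 domain points the two functions coincide.
verdict: equivalent


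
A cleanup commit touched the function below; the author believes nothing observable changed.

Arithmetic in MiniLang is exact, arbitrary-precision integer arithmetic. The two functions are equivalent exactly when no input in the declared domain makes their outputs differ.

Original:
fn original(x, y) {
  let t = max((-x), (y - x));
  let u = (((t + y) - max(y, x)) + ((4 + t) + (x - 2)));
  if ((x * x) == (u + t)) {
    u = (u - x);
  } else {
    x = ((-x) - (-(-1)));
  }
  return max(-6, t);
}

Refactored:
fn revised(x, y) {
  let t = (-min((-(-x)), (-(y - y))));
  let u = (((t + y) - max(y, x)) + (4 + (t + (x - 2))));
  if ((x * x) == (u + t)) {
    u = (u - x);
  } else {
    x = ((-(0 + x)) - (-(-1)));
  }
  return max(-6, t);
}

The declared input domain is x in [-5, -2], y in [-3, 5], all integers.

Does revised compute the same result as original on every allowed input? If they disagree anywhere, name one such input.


Run the pair on x=-5, y=1.
original: t := 6 | u := 9 | ((x * x) == (u + t)): false | x := 4 | result 6
revised: t := 5 | u := 7 | ((x * x) == (u + t)): false | x := 4 | result 5
6 against 5: the behavior changed.
verdict: not equivalent; witness: x=-5, y=1


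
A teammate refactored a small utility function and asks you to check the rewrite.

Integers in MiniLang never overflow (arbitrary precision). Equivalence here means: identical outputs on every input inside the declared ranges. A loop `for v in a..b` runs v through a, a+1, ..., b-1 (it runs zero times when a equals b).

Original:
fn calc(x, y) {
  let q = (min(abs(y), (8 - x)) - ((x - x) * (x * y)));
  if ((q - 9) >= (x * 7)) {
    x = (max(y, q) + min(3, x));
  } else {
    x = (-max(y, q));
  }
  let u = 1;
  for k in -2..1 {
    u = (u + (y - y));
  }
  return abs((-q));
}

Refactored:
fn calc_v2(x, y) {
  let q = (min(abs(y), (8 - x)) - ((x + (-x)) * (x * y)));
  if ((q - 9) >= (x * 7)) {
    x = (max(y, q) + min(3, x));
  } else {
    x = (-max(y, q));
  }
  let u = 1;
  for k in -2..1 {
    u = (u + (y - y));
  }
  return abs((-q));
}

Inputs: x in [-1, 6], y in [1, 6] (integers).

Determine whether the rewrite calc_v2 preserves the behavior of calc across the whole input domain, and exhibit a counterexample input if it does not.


Behavior is preserved: although arithmetic usage differs, the outputs never diverge.
As a probe, take x=1, y=4: calc runs q := 4 | ((q - 9) >= (x * 7)): false | x := -4 | u := 1 | iter k=-2: | u := 1 | iter k=-1: | u := 1 | iter k=0: | u := 1 | result 4; calc_v2 runs q := 4 | ((q - 9) >= (x * 7)): false | x := -4 | u := 1 | iter k=-2: | u := 1 | iter k=-1: | u := 1 | iter k=0: | u := 1 | result 4; both end at 4.
Every one of the 48 inputs gives matching results.
verdict: equivalent


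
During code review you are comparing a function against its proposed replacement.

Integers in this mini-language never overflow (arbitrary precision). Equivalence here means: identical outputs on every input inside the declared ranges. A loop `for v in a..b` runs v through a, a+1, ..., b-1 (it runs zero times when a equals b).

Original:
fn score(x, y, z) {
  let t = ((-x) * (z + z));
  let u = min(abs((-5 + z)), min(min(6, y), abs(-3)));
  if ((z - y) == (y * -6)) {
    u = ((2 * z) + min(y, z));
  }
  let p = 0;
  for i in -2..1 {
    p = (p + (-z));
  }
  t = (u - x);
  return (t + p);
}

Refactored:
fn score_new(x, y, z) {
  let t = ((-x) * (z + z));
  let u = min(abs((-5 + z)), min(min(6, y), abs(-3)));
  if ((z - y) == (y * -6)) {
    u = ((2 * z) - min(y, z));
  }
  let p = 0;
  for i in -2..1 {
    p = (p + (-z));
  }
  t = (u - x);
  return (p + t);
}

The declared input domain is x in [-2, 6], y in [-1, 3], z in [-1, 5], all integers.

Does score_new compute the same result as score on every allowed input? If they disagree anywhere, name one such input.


Not equivalent: x=-2, y=-1, z=5 separates them (-4 vs -2).
score: t = 20; u = -1; ((z - y) == (y * -6)) -> true; u = 9; p = 0; [i=-2]; p = -5; [i=-1]; p = -10; [i=0]; p = -15; t = 11; return -4
score_new: t = 20; u = -1; ((z - y) == (y * -6)) -> true; u = 11; p = 0; [i=-2]; p = -5; [i=-1]; p = -10; [i=0]; p = -15; t = 13; return -2
verdict: not equivalent; witness: x=-2, y=-1, z=5


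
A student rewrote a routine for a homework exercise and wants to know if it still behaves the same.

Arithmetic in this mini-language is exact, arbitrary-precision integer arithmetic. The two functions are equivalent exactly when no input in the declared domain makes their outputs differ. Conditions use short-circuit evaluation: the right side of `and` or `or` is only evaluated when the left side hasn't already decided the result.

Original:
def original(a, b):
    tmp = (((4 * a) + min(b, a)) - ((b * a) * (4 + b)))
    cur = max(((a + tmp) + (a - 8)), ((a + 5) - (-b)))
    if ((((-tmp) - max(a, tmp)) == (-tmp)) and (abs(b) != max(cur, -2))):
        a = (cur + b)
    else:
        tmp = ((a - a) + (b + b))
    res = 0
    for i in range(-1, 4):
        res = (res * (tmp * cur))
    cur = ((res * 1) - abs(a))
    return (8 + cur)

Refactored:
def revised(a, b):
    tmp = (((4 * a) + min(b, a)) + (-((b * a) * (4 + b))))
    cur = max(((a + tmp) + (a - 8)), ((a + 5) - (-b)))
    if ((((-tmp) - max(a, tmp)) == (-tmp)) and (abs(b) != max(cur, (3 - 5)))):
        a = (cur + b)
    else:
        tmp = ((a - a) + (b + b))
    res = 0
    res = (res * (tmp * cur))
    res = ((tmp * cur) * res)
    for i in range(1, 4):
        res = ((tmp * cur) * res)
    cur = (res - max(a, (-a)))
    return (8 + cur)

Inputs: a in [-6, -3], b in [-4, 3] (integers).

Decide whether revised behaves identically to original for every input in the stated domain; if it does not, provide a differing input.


Changes here: arithmetic usage differs, plus loop structure differs, plus constant usage differs, plus min/max/abs usage differs, plus statement counts differ; the full 32-point sweep finds no disagreement.
verdict: equivalent


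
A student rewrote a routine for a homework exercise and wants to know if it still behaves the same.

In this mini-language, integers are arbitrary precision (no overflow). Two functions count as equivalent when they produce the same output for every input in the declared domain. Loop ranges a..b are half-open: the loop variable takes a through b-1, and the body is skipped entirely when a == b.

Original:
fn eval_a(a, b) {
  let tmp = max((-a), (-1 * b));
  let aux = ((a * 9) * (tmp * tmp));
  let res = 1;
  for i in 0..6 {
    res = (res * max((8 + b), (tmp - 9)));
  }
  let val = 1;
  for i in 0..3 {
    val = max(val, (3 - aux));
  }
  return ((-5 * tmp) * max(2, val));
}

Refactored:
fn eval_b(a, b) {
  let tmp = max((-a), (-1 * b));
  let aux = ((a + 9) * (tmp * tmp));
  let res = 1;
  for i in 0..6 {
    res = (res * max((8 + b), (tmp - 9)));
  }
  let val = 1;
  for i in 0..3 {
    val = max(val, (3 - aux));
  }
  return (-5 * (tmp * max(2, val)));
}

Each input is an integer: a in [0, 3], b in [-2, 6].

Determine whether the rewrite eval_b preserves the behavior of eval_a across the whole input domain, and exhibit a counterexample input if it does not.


These are not equivalent — on a=0, b=-2 the outputs split (-30 vs -20).
eval_a: tmp = 2; aux = 0; res = 1; [i=0]; res = 6; [i=1]; res = 36; [i=2]; res = 216; [i=3]; res = 1296; [i=4]; res = 7776; [i=5]; res = 46656; val = 1; [i=0]; val = 3; [i=1]; val = 3; [i=2]; val = 3; return -30
eval_b: tmp = 2; aux = 36; res = 1; [i=0]; res = 6; [i=1]; res = 36; [i=2]; res = 216; [i=3]; res = 1296; [i=4]; res = 7776; [i=5]; res = 46656; val = 1; [i=0]; val = 1; [i=1]; val = 1; [i=2]; val = 1; return -20
verdict: not equivalent; witness: a=0, b=-2


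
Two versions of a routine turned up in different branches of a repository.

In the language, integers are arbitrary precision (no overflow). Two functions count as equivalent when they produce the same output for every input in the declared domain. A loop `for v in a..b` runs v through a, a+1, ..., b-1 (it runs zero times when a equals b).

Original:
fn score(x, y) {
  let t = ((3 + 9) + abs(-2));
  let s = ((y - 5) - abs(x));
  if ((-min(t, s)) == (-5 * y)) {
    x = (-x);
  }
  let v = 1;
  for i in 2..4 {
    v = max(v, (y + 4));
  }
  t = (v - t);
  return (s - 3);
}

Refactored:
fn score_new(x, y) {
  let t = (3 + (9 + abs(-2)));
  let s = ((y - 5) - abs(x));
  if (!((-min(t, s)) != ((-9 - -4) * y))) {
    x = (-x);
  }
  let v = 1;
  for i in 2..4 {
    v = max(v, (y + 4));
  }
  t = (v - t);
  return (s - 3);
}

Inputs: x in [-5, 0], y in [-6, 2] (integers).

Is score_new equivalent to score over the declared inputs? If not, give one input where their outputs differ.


Behavior is preserved: although arithmetic usage differs, and constant usage differs, and boolean connective usage differs, and comparison usage differs, the outputs never diverge.
Tracing x=-5, y=-3: score: t=14, then s=-13, then ((-min(t, s)) == (-5 * y)) is false, then v=1, then (i=2), then v=1, then (i=3), then v=1, then t=-13, then returns -16 | score_new: t=14, then s=-13, then (!((-min(t, s)) != ((-9 - -4) * y))) is false, then v=1, then (i=2), then v=1, then (i=3), then v=1, then t=-13, then returns -16 — matching result -16.
Checked all 54 inputs in the declared domain: the outputs agree on every one.
verdict: equivalent
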